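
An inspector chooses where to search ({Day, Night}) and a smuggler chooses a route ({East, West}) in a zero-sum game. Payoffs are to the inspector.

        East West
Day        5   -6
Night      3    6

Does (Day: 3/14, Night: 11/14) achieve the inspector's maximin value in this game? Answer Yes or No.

Yes

Against East this mix gives (3/14)·5 + (11/14)·3 = 24/7.
Against West this mix gives (3/14)·(-6) + (11/14)·6 = 24/7.
All of the smuggler's active replies (East, West) yield 24/7, and no column does worse for the inspector. The mix makes the smuggler indifferent and guarantees 24/7, so it is optimal.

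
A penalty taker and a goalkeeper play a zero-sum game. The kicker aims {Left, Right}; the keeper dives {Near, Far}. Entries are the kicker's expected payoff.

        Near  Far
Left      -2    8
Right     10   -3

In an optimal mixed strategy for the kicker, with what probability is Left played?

Row minima: Left → -2, Right → -3; maximin = -2.
Column maxima: Near → 10, Far → 8; minimax = 8.
-2 ≠ 8, so there is no saddle point; optimal play is mixed.
Let the kicker play Left with probability p. Expected payoff against Near: (-2)p + 10(1−p) = −12p + 10; against Far: 8p + (-3)(1−p) = 11p − 3.
Setting these equal: −12p + 10 = 11p − 3 ⇒ −23p = -13 ⇒ p = 13/23, and the value is (-12)·(13/23) + 10 = 74/23.
For the keeper: with q = P(Near), equating Left's and Right's payoffs gives −10q + 8 = 13q − 3 ⇒ q = 11/23.

13/23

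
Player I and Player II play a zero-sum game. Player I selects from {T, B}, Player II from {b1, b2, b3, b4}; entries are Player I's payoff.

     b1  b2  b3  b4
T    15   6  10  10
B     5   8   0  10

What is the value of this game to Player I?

20/3

Row minima: T → 6, B → 0; maximin = 6.
Column maxima: b1 → 15, b2 → 8, b3 → 10, b4 → 10; minimax = 8.
6 ≠ 8, so there is no saddle point; optimal play is mixed.
b1 is strictly dominated by b3 (it gives Player I strictly more in every row), so Player II never plays it.
b4 is strictly dominated by b2 (it gives Player I strictly more in every row), so Player II never plays it.
On the remaining 2×2 (T, B vs b2, b3):
Let Player I play T with probability p. Expected payoff against b2: 6p + 8(1−p) = −2p + 8; against b3: 10p + 0(1−p) = 10p.
Setting these equal: −2p + 8 = 10p ⇒ −12p = -8 ⇒ p = 2/3, and the value is (-2)·(2/3) + 8 = 20/3.
For Player II: with q = P(b2), equating T's and B's payoffs gives −4q + 10 = 8q ⇒ q = 5/6.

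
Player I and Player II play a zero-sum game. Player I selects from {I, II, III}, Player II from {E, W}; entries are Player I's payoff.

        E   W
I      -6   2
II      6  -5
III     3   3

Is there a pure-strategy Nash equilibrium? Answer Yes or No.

Yes

Row minima: I → -6, II → -5, III → 3; maximin = 3.
Column maxima: E → 6, W → 3; minimax = 3.
maximin = minimax = 3, so a saddle point exists.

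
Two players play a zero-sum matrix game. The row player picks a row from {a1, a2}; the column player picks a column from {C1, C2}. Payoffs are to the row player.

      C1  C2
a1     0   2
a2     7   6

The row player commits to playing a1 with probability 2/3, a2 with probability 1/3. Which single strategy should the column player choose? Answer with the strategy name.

If the column player plays C1, the row player's expected payoff is (2/3)·0 + (1/3)·7 = 7/3.
If the column player plays C2, the row player's expected payoff is (2/3)·2 + (1/3)·6 = 10/3.
The column player minimizes the row player's payoff; the smallest is 7/3, so the best response is C1.

C1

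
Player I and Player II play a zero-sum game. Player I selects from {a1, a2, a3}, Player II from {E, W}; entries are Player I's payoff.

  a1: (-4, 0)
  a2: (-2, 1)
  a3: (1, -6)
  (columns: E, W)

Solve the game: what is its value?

-11/10

Row minima: a1 → -4, a2 → -2, a3 → -6; maximin = -2.
Column maxima: E → 1, W → 1; minimax = 1.
-2 ≠ 1, so there is no saddle point; optimal play is mixed.
a1 is strictly dominated by a2, so Player I never plays it.
On the remaining 2×2 (a2, a3 vs E, W):
Let Player I play a2 with probability p. Expected payoff against E: (-2)p + 1(1−p) = −3p + 1; against W: 1p + (-6)(1−p) = 7p − 6.
Setting these equal: −3p + 1 = 7p − 6 ⇒ −10p = -7 ⇒ p = 7/10, and the value is (-3)·(7/10) + 1 = -11/10.
For Player II: with q = P(E), equating a2's and a3's payoffs gives −3q + 1 = 7q − 6 ⇒ q = 7/10.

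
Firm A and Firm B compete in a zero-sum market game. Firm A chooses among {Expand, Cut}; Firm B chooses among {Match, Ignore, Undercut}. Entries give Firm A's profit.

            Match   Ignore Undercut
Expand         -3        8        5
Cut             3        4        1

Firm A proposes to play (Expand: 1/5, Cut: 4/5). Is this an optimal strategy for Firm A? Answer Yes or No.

Against Match this mix gives (1/5)·(-3) + (4/5)·3 = 9/5.
Against Ignore this mix gives (1/5)·8 + (4/5)·4 = 24/5.
Against Undercut this mix gives (1/5)·5 + (4/5)·1 = 9/5.
All of Firm B's active replies (Match, Undercut) yield 9/5, and no column does worse for Firm A. The mix makes Firm B indifferent and guarantees 9/5, so it is optimal.

Yes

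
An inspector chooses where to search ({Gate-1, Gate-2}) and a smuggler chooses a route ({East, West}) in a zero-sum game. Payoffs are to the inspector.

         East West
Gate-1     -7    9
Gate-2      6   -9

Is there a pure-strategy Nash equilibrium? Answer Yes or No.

No

Row minima: Gate-1 → -7, Gate-2 → -9; maximin = -7.
Column maxima: East → 6, West → 9; minimax = 6.
-7 ≠ 6, so no pure-strategy equilibrium exists.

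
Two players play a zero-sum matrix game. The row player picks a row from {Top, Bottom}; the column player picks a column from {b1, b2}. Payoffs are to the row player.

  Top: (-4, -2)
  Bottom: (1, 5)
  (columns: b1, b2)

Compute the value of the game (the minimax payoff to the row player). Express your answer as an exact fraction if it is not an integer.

Row minima: Top → -4, Bottom → 1; maximin = 1.
Column maxima: b1 → 1, b2 → 5; minimax = 1.
Since maximin = minimax = 1, there is a saddle point and the value is 1.

1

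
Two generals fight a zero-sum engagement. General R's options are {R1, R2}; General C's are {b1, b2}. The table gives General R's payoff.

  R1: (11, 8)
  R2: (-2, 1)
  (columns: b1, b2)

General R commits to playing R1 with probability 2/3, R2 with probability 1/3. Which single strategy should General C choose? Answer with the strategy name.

b2

If General C plays b1, General R's expected payoff is (2/3)·11 + (1/3)·(-2) = 20/3.
If General C plays b2, General R's expected payoff is (2/3)·8 + (1/3)·1 = 17/3.
General C minimizes General R's payoff; the smallest is 17/3, so the best response is b2.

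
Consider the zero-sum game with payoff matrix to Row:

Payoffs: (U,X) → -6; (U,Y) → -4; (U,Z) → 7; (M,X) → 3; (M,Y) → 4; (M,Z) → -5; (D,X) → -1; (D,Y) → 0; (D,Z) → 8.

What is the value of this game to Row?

Row minima: U → -6, M → -5, D → -1; maximin = -1.
Column maxima: X → 3, Y → 4, Z → 8; minimax = 3.
-1 ≠ 3, so there is no saddle point; optimal play is mixed.
U is strictly dominated by D, so Row never plays it.
Y is strictly dominated by X (it gives Row strictly more in every row), so Column never plays it.
On the remaining 2×2 (M, D vs X, Z):
Let Row play M with probability p. Expected payoff against X: 3p + (-1)(1−p) = 4p − 1; against Z: (-5)p + 8(1−p) = −13p + 8.
Setting these equal: 4p − 1 = −13p + 8 ⇒ 17p = 9 ⇒ p = 9/17, and the value is (4)·(9/17) − 1 = 19/17.
For Column: with q = P(X), equating M's and D's payoffs gives 8q − 5 = −9q + 8 ⇒ q = 13/17.

19/17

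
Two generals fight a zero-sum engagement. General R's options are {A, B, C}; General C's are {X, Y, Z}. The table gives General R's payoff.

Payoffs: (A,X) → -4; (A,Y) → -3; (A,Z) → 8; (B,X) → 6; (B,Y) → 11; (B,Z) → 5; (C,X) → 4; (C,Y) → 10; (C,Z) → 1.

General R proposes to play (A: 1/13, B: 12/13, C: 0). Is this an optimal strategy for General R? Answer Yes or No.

Yes

Against X this mix gives (1/13)·(-4) + (12/13)·6 = 68/13.
Against Y this mix gives (1/13)·(-3) + (12/13)·11 = 129/13.
Against Z this mix gives (1/13)·8 + (12/13)·5 = 68/13.
All of General C's active replies (X, Z) yield 68/13, and no column does worse for General R. The mix makes General C indifferent and guarantees 68/13, so it is optimal.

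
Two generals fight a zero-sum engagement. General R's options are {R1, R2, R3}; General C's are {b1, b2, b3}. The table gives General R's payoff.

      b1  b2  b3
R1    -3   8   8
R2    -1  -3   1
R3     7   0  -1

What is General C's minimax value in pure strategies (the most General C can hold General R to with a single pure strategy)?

Column maxima: b1 → 7, b2 → 8, b3 → 8.
The smallest of these is 7.

7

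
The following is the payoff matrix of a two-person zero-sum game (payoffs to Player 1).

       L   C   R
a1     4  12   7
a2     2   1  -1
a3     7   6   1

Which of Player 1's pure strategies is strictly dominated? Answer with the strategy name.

a2

a1 gives a strictly higher payoff than a2 against every column: 4 > 2, 12 > 1, 7 > -1.
So a2 is strictly dominated and Player 1 never plays it.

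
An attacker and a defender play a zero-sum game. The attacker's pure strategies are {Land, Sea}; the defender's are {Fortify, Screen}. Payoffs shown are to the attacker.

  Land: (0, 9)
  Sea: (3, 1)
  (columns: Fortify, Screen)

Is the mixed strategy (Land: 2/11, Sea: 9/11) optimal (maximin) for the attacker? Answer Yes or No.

Against Fortify this mix gives (2/11)·0 + (9/11)·3 = 27/11.
Against Screen this mix gives (2/11)·9 + (9/11)·1 = 27/11.
All of the defender's active replies (Fortify, Screen) yield 27/11, and no column does worse for the attacker. The mix makes the defender indifferent and guarantees 27/11, so it is optimal.

Yes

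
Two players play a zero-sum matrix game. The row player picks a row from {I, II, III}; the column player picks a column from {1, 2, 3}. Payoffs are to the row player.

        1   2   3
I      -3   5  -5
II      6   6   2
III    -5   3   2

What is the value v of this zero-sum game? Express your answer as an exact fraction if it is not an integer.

Row minima: I → -5, II → 2, III → -5; maximin = 2.
Column maxima: 1 → 6, 2 → 6, 3 → 2; minimax = 2.
Since maximin = minimax = 2, there is a saddle point and the value is 2.

2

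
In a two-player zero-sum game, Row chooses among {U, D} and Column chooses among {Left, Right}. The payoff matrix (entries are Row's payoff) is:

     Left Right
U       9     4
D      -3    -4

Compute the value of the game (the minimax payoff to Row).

4

Row minima: U → 4, D → -4; maximin = 4.
Column maxima: Left → 9, Right → 4; minimax = 4.
Since maximin = minimax = 4, there is a saddle point and the value is 4.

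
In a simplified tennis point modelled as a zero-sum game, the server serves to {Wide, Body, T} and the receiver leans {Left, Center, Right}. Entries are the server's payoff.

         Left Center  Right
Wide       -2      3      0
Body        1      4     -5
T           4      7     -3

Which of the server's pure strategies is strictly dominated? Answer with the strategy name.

Body

T gives a strictly higher payoff than Body against every column: 4 > 1, 7 > 4, -3 > -5.
So Body is strictly dominated and the server never plays it.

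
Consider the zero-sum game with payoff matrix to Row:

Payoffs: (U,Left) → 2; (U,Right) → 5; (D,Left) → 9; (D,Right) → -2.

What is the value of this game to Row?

7/2

Row minima: U → 2, D → -2; maximin = 2.
Column maxima: Left → 9, Right → 5; minimax = 5.
2 ≠ 5, so there is no saddle point; optimal play is mixed.
Let Row play U with probability p. Expected payoff against Left: 2p + 9(1−p) = −7p + 9; against Right: 5p + (-2)(1−p) = 7p − 2.
Setting these equal: −7p + 9 = 7p − 2 ⇒ −14p = -11 ⇒ p = 11/14, and the value is (-7)·(11/14) + 9 = 7/2.
For Column: with q = P(Left), equating U's and D's payoffs gives −3q + 5 = 11q − 2 ⇒ q = 1/2.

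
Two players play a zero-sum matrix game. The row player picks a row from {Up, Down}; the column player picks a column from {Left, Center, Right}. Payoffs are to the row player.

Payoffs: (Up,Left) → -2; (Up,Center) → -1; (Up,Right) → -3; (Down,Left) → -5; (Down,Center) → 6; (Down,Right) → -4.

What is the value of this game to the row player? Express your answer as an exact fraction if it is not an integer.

-3

Row minima: Up → -3, Down → -5; maximin = -3.
Column maxima: Left → -2, Center → 6, Right → -3; minimax = -3.
Since maximin = minimax = -3, there is a saddle point and the value is -3.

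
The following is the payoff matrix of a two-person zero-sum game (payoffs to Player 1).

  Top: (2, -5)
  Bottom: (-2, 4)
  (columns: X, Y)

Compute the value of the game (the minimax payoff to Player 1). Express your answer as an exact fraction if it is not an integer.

-2/13

Row minima: Top → -5, Bottom → -2; maximin = -2.
Column maxima: X → 2, Y → 4; minimax = 2.
-2 ≠ 2, so there is no saddle point; optimal play is mixed.
Let Player 1 play Top with probability p. Expected payoff against X: 2p + (-2)(1−p) = 4p − 2; against Y: (-5)p + 4(1−p) = −9p + 4.
Setting these equal: 4p − 2 = −9p + 4 ⇒ 13p = 6 ⇒ p = 6/13, and the value is (4)·(6/13) − 2 = -2/13.
For Player 2: with q = P(X), equating Top's and Bottom's payoffs gives 7q − 5 = −6q + 4 ⇒ q = 9/13.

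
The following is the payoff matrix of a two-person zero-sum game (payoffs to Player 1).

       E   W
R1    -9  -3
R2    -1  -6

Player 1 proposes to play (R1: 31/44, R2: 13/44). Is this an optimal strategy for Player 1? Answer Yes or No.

Against E this mix gives (31/44)·(-9) + (13/44)·(-1) = -73/11.
Against W this mix gives (31/44)·(-3) + (13/44)·(-6) = -171/44.
Player 2 will play E, holding Player 1 to -73/11. Shifting weight toward the row that does better against E would raise this floor (the equalizing mix achieves -51/11 against both E and W), so the proposed strategy is not optimal.

No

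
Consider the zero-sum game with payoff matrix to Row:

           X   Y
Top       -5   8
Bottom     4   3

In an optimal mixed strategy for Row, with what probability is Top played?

Row minima: Top → -5, Bottom → 3; maximin = 3.
Column maxima: X → 4, Y → 8; minimax = 4.
3 ≠ 4, so there is no saddle point; optimal play is mixed.
Let Row play Top with probability p. Expected payoff against X: (-5)p + 4(1−p) = −9p + 4; against Y: 8p + 3(1−p) = 5p + 3.
Setting these equal: −9p + 4 = 5p + 3 ⇒ −14p = -1 ⇒ p = 1/14, and the value is (-9)·(1/14) + 4 = 47/14.
For Column: with q = P(X), equating Top's and Bottom's payoffs gives −13q + 8 = q + 3 ⇒ q = 5/14.

1/14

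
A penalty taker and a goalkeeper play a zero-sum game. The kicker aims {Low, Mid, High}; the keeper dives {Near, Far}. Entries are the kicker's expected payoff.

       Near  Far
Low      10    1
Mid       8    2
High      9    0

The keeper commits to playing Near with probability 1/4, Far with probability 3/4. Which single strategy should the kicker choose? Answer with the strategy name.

Mid

Expected payoff of Low: (1/4)·10 + (3/4)·1 = 13/4.
Expected payoff of Mid: (1/4)·8 + (3/4)·2 = 7/2.
Expected payoff of High: (1/4)·9 + (3/4)·0 = 9/4.
The largest is 7/2, so the kicker's best response is Mid.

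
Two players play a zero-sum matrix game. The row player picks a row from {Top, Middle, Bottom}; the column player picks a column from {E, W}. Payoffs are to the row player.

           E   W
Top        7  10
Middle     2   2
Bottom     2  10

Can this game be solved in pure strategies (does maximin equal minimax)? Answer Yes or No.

Row minima: Top → 7, Middle → 2, Bottom → 2; maximin = 7.
Column maxima: E → 7, W → 10; minimax = 7.
maximin = minimax = 7, so a saddle point exists.

Yes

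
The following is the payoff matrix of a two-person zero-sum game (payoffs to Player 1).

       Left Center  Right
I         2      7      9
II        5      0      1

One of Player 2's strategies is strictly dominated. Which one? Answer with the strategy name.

Right

Center holds Player 1's payoff strictly below Right in every row: 7 < 9, 0 < 1.
So Right is strictly dominated for Player 2.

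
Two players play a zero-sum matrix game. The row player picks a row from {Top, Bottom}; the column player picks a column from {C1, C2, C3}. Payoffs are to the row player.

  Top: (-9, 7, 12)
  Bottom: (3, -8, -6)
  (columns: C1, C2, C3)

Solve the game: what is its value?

-17/9

Row minima: Top → -9, Bottom → -8; maximin = -8.
Column maxima: C1 → 3, C2 → 7, C3 → 12; minimax = 3.
-8 ≠ 3, so there is no saddle point; optimal play is mixed.
C3 is strictly dominated by C2 (it gives the row player strictly more in every row), so the column player never plays it.
On the remaining 2×2 (Top, Bottom vs C1, C2):
Let the row player play Top with probability p. Expected payoff against C1: (-9)p + 3(1−p) = −12p + 3; against C2: 7p + (-8)(1−p) = 15p − 8.
Setting these equal: −12p + 3 = 15p − 8 ⇒ −27p = -11 ⇒ p = 11/27, and the value is (-12)·(11/27) + 3 = -17/9.
For the column player: with q = P(C1), equating Top's and Bottom's payoffs gives −16q + 7 = 11q − 8 ⇒ q = 5/9.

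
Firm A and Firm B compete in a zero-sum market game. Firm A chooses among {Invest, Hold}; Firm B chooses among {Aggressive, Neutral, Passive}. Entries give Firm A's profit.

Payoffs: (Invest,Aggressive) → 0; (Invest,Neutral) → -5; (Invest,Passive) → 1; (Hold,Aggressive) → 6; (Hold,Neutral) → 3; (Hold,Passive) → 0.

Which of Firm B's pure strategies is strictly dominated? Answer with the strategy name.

Neutral holds Firm A's payoff strictly below Aggressive in every row: -5 < 0, 3 < 6.
So Aggressive is strictly dominated for Firm B.

Aggressive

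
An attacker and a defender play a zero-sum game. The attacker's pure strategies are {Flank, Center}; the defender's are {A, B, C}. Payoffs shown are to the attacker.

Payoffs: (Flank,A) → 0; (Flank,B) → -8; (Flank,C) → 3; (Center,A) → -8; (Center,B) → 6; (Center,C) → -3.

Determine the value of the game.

-32/11

Row minima: Flank → -8, Center → -8; maximin = -8.
Column maxima: A → 0, B → 6, C → 3; minimax = 0.
-8 ≠ 0, so there is no saddle point; optimal play is mixed.
C is strictly dominated by A (it gives the attacker strictly more in every row), so the defender never plays it.
On the remaining 2×2 (Flank, Center vs A, B):
Let the attacker play Flank with probability p. Expected payoff against A: 0p + (-8)(1−p) = 8p − 8; against B: (-8)p + 6(1−p) = −14p + 6.
Setting these equal: 8p − 8 = −14p + 6 ⇒ 22p = 14 ⇒ p = 7/11, and the value is (8)·(7/11) − 8 = -32/11.
For the defender: with q = P(A), equating Flank's and Center's payoffs gives 8q − 8 = −14q + 6 ⇒ q = 7/11.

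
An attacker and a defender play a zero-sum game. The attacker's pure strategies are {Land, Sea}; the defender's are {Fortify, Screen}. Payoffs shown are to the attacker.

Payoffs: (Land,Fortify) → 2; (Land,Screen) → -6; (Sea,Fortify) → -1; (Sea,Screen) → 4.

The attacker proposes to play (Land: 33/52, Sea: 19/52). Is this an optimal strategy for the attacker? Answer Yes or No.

No

Against Fortify this mix gives (33/52)·2 + (19/52)·(-1) = 47/52.
Against Screen this mix gives (33/52)·(-6) + (19/52)·4 = -61/26.
The defender will play Screen, holding the attacker to -61/26. Shifting weight toward the row that does better against Screen would raise this floor (the equalizing mix achieves 2/13 against both Screen and Fortify), so the proposed strategy is not optimal.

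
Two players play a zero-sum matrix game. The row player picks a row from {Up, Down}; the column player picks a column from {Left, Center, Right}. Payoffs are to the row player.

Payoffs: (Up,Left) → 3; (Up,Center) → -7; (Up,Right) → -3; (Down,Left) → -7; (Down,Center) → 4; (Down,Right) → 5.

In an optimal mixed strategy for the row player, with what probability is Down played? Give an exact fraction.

10/21

Row minima: Up → -7, Down → -7; maximin = -7.
Column maxima: Left → 3, Center → 4, Right → 5; minimax = 3.
-7 ≠ 3, so there is no saddle point; optimal play is mixed.
Right is strictly dominated by Center (it gives the row player strictly more in every row), so the column player never plays it.
On the remaining 2×2 (Up, Down vs Left, Center):
Let the row player play Up with probability p. Expected payoff against Left: 3p + (-7)(1−p) = 10p − 7; against Center: (-7)p + 4(1−p) = −11p + 4.
Setting these equal: 10p − 7 = −11p + 4 ⇒ 21p = 11 ⇒ p = 11/21, and the value is (10)·(11/21) − 7 = -37/21.
For the column player: with q = P(Left), equating Up's and Down's payoffs gives 10q − 7 = −11q + 4 ⇒ q = 11/21.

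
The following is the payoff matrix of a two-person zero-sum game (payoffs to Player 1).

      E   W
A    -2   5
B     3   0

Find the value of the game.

Row minima: A → -2, B → 0; maximin = 0.
Column maxima: E → 3, W → 5; minimax = 3.
0 ≠ 3, so there is no saddle point; optimal play is mixed.
Let Player 1 play A with probability p. Expected payoff against E: (-2)p + 3(1−p) = −5p + 3; against W: 5p + 0(1−p) = 5p.
Setting these equal: −5p + 3 = 5p ⇒ −10p = -3 ⇒ p = 3/10, and the value is (-5)·(3/10) + 3 = 3/2.
For Player 2: with q = P(E), equating A's and B's payoffs gives −7q + 5 = 3q ⇒ q = 1/2.

3/2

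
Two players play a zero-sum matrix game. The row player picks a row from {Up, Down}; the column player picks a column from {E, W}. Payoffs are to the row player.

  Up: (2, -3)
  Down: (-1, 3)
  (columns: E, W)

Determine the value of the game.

Row minima: Up → -3, Down → -1; maximin = -1.
Column maxima: E → 2, W → 3; minimax = 2.
-1 ≠ 2, so there is no saddle point; optimal play is mixed.
Let the row player play Up with probability p. Expected payoff against E: 2p + (-1)(1−p) = 3p − 1; against W: (-3)p + 3(1−p) = −6p + 3.
Setting these equal: 3p − 1 = −6p + 3 ⇒ 9p = 4 ⇒ p = 4/9, and the value is (3)·(4/9) − 1 = 1/3.
For the column player: with q = P(E), equating Up's and Down's payoffs gives 5q − 3 = −4q + 3 ⇒ q = 2/3.

1/3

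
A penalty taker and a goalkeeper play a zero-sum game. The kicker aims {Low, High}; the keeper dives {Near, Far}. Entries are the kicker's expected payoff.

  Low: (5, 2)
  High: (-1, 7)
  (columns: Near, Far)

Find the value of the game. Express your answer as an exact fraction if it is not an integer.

37/11

Row minima: Low → 2, High → -1; maximin = 2.
Column maxima: Near → 5, Far → 7; minimax = 5.
2 ≠ 5, so there is no saddle point; optimal play is mixed.
Let the kicker play Low with probability p. Expected payoff against Near: 5p + (-1)(1−p) = 6p − 1; against Far: 2p + 7(1−p) = −5p + 7.
Setting these equal: 6p − 1 = −5p + 7 ⇒ 11p = 8 ⇒ p = 8/11, and the value is (6)·(8/11) − 1 = 37/11.
For the keeper: with q = P(Near), equating Low's and High's payoffs gives 3q + 2 = −8q + 7 ⇒ q = 5/11.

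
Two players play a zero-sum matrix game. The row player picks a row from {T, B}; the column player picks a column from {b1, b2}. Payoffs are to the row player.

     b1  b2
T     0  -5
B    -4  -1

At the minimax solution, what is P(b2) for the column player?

1/2

Row minima: T → -5, B → -4; maximin = -4.
Column maxima: b1 → 0, b2 → -1; minimax = -1.
-4 ≠ -1, so there is no saddle point; optimal play is mixed.
Let the row player play T with probability p. Expected payoff against b1: 0p + (-4)(1−p) = 4p − 4; against b2: (-5)p + (-1)(1−p) = −4p − 1.
Setting these equal: 4p − 4 = −4p − 1 ⇒ 8p = 3 ⇒ p = 3/8, and the value is (4)·(3/8) − 4 = -5/2.
For the column player: with q = P(b1), equating T's and B's payoffs gives 5q − 5 = −3q − 1 ⇒ q = 1/2.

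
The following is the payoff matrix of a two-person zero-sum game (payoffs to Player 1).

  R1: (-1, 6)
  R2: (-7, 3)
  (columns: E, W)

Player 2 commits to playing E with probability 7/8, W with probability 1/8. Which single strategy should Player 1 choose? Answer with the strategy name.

R1

Expected payoff of R1: (7/8)·(-1) + (1/8)·6 = -1/8.
Expected payoff of R2: (7/8)·(-7) + (1/8)·3 = -23/4.
The largest is -1/8, so Player 1's best response is R1.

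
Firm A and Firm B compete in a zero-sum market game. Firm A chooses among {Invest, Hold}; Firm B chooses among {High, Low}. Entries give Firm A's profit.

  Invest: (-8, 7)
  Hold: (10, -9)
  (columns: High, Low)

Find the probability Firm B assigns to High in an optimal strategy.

Row minima: Invest → -8, Hold → -9; maximin = -8.
Column maxima: High → 10, Low → 7; minimax = 7.
-8 ≠ 7, so there is no saddle point; optimal play is mixed.
Let Firm A play Invest with probability p. Expected payoff against High: (-8)p + 10(1−p) = −18p + 10; against Low: 7p + (-9)(1−p) = 16p − 9.
Setting these equal: −18p + 10 = 16p − 9 ⇒ −34p = -19 ⇒ p = 19/34, and the value is (-18)·(19/34) + 10 = -1/17.
For Firm B: with q = P(High), equating Invest's and Hold's payoffs gives −15q + 7 = 19q − 9 ⇒ q = 8/17.

8/17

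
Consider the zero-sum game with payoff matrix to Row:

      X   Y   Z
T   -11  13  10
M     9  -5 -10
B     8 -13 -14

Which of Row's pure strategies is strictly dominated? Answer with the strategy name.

M gives a strictly higher payoff than B against every column: 9 > 8, -5 > -13, -10 > -14.
So B is strictly dominated and Row never plays it.

B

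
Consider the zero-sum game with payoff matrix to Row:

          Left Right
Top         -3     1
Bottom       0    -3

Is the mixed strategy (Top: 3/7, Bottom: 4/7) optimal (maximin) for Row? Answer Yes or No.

Yes

Against Left this mix gives (3/7)·(-3) + (4/7)·0 = -9/7.
Against Right this mix gives (3/7)·1 + (4/7)·(-3) = -9/7.
All of Column's active replies (Left, Right) yield -9/7, and no column does worse for Row. The mix makes Column indifferent and guarantees -9/7, so it is optimal.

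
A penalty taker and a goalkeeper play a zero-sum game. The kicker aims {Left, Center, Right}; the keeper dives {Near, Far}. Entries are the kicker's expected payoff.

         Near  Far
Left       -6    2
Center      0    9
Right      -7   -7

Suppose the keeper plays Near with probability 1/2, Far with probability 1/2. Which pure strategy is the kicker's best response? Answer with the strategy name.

Center

Expected payoff of Left: (1/2)·(-6) + (1/2)·2 = -2.
Expected payoff of Center: (1/2)·0 + (1/2)·9 = 9/2.
Expected payoff of Right: (1/2)·(-7) + (1/2)·(-7) = -7.
The largest is 9/2, so the kicker's best response is Center.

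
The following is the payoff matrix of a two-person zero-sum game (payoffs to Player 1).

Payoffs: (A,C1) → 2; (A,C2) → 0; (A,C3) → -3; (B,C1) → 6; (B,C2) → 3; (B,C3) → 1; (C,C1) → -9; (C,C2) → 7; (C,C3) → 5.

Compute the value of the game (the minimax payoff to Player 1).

Row minima: A → -3, B → 1, C → -9; maximin = 1.
Column maxima: C1 → 6, C2 → 7, C3 → 5; minimax = 5.
1 ≠ 5, so there is no saddle point; optimal play is mixed.
A is strictly dominated by B, so Player 1 never plays it.
C2 is strictly dominated by C3 (it gives Player 1 strictly more in every row), so Player 2 never plays it.
On the remaining 2×2 (B, C vs C1, C3):
Let Player 1 play B with probability p. Expected payoff against C1: 6p + (-9)(1−p) = 15p − 9; against C3: 1p + 5(1−p) = −4p + 5.
Setting these equal: 15p − 9 = −4p + 5 ⇒ 19p = 14 ⇒ p = 14/19, and the value is (15)·(14/19) − 9 = 39/19.
For Player 2: with q = P(C1), equating B's and C's payoffs gives 5q + 1 = −14q + 5 ⇒ q = 4/19.

39/19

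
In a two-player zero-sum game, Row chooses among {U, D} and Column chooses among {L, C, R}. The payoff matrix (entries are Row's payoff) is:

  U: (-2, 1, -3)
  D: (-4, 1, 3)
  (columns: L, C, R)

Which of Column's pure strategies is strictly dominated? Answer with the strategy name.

L holds Row's payoff strictly below C in every row: -2 < 1, -4 < 1.
So C is strictly dominated for Column.

C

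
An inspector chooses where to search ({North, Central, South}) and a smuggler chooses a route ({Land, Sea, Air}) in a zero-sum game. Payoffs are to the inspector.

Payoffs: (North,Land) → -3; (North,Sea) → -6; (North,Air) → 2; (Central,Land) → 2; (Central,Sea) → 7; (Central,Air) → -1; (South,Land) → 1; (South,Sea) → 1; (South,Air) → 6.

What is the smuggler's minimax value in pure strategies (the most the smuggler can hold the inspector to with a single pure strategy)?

2

Column maxima: Land → 2, Sea → 7, Air → 6.
The smallest of these is 2.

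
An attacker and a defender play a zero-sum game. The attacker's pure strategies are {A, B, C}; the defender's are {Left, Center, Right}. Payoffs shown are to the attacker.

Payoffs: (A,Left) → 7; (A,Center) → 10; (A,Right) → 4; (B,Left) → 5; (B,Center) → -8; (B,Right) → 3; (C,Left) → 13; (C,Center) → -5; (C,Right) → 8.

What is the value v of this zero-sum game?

Row minima: A → 4, B → -8, C → -5; maximin = 4.
Column maxima: Left → 13, Center → 10, Right → 8; minimax = 8.
4 ≠ 8, so there is no saddle point; optimal play is mixed.
B is strictly dominated by A, so the attacker never plays it.
Left is strictly dominated by Right (it gives the attacker strictly more in every row), so the defender never plays it.
On the remaining 2×2 (A, C vs Center, Right):
Let the attacker play A with probability p. Expected payoff against Center: 10p + (-5)(1−p) = 15p − 5; against Right: 4p + 8(1−p) = −4p + 8.
Setting these equal: 15p − 5 = −4p + 8 ⇒ 19p = 13 ⇒ p = 13/19, and the value is (15)·(13/19) − 5 = 100/19.
For the defender: with q = P(Center), equating A's and C's payoffs gives 6q + 4 = −13q + 8 ⇒ q = 4/19.

100/19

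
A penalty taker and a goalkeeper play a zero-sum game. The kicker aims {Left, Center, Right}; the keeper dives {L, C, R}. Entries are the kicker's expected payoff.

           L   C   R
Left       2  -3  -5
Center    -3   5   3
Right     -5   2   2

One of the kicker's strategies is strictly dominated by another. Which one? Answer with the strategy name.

Right

Center gives a strictly higher payoff than Right against every column: -3 > -5, 5 > 2, 3 > 2.
So Right is strictly dominated and the kicker never plays it.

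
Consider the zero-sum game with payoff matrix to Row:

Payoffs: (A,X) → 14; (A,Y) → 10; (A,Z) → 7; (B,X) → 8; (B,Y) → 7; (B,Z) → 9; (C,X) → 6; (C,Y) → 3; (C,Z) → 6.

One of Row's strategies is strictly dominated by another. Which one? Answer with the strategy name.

A gives a strictly higher payoff than C against every column: 14 > 6, 10 > 3, 7 > 6.
So C is strictly dominated and Row never plays it.

C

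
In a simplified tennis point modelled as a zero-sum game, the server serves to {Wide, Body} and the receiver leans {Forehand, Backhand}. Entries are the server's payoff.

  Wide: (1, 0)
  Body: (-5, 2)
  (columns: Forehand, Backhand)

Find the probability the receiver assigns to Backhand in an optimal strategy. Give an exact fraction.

3/4

Row minima: Wide → 0, Body → -5; maximin = 0.
Column maxima: Forehand → 1, Backhand → 2; minimax = 1.
0 ≠ 1, so there is no saddle point; optimal play is mixed.
Let the server play Wide with probability p. Expected payoff against Forehand: 1p + (-5)(1−p) = 6p − 5; against Backhand: 0p + 2(1−p) = −2p + 2.
Setting these equal: 6p − 5 = −2p + 2 ⇒ 8p = 7 ⇒ p = 7/8, and the value is (6)·(7/8) − 5 = 1/4.
For the receiver: with q = P(Forehand), equating Wide's and Body's payoffs gives q = −7q + 2 ⇒ q = 1/4.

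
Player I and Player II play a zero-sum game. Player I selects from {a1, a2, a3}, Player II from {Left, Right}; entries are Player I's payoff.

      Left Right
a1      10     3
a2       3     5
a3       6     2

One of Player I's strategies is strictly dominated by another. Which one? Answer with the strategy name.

a3

a1 gives a strictly higher payoff than a3 against every column: 10 > 6, 3 > 2.
So a3 is strictly dominated and Player I never plays it.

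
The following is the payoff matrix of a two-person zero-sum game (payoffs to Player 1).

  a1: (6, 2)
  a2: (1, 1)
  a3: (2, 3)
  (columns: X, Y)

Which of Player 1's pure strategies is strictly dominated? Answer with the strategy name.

a1 gives a strictly higher payoff than a2 against every column: 6 > 1, 2 > 1.
So a2 is strictly dominated and Player 1 never plays it.

a2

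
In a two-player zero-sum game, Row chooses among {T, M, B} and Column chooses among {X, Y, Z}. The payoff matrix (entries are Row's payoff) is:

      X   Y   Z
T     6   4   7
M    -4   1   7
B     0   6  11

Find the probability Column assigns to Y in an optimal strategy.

3/4

Row minima: T → 4, M → -4, B → 0; maximin = 4.
Column maxima: X → 6, Y → 6, Z → 11; minimax = 6.
4 ≠ 6, so there is no saddle point; optimal play is mixed.
M is strictly dominated by B, so Row never plays it.
Z is strictly dominated by X (it gives Row strictly more in every row), so Column never plays it.
On the remaining 2×2 (T, B vs X, Y):
Let Row play T with probability p. Expected payoff against X: 6p + 0(1−p) = 6p; against Y: 4p + 6(1−p) = −2p + 6.
Setting these equal: 6p = −2p + 6 ⇒ 8p = 6 ⇒ p = 3/4, and the value is (6)·(3/4) = 9/2.
For Column: with q = P(X), equating T's and B's payoffs gives 2q + 4 = −6q + 6 ⇒ q = 1/4.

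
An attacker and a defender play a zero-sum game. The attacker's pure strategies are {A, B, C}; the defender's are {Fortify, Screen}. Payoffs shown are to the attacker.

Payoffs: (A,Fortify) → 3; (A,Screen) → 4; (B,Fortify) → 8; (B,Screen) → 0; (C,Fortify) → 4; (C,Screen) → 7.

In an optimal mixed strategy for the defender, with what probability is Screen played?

4/11

Row minima: A → 3, B → 0, C → 4; maximin = 4.
Column maxima: Fortify → 8, Screen → 7; minimax = 7.
4 ≠ 7, so there is no saddle point; optimal play is mixed.
A is strictly dominated by C, so the attacker never plays it.
On the remaining 2×2 (B, C vs Fortify, Screen):
Let the attacker play B with probability p. Expected payoff against Fortify: 8p + 4(1−p) = 4p + 4; against Screen: 0p + 7(1−p) = −7p + 7.
Setting these equal: 4p + 4 = −7p + 7 ⇒ 11p = 3 ⇒ p = 3/11, and the value is (4)·(3/11) + 4 = 56/11.
For the defender: with q = P(Fortify), equating B's and C's payoffs gives 8q = −3q + 7 ⇒ q = 7/11.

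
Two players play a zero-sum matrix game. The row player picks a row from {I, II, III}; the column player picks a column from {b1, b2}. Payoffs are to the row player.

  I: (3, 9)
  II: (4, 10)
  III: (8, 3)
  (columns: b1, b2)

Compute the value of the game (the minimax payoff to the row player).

68/11

Row minima: I → 3, II → 4, III → 3; maximin = 4.
Column maxima: b1 → 8, b2 → 10; minimax = 8.
4 ≠ 8, so there is no saddle point; optimal play is mixed.
I is strictly dominated by II, so the row player never plays it.
On the remaining 2×2 (II, III vs b1, b2):
Let the row player play II with probability p. Expected payoff against b1: 4p + 8(1−p) = −4p + 8; against b2: 10p + 3(1−p) = 7p + 3.
Setting these equal: −4p + 8 = 7p + 3 ⇒ −11p = -5 ⇒ p = 5/11, and the value is (-4)·(5/11) + 8 = 68/11.
For the column player: with q = P(b1), equating II's and III's payoffs gives −6q + 10 = 5q + 3 ⇒ q = 7/11.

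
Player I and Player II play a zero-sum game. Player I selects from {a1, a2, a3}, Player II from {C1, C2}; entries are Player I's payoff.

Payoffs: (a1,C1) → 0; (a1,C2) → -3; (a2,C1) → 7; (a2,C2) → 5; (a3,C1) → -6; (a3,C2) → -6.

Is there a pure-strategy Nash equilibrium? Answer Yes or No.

Row minima: a1 → -3, a2 → 5, a3 → -6; maximin = 5.
Column maxima: C1 → 7, C2 → 5; minimax = 5.
maximin = minimax = 5, so a saddle point exists.

Yes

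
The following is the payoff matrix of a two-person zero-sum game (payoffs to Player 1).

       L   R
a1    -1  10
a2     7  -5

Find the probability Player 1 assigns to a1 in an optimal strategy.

12/23

Row minima: a1 → -1, a2 → -5; maximin = -1.
Column maxima: L → 7, R → 10; minimax = 7.
-1 ≠ 7, so there is no saddle point; optimal play is mixed.
Let Player 1 play a1 with probability p. Expected payoff against L: (-1)p + 7(1−p) = −8p + 7; against R: 10p + (-5)(1−p) = 15p − 5.
Setting these equal: −8p + 7 = 15p − 5 ⇒ −23p = -12 ⇒ p = 12/23, and the value is (-8)·(12/23) + 7 = 65/23.
For Player 2: with q = P(L), equating a1's and a2's payoffs gives −11q + 10 = 12q − 5 ⇒ q = 15/23.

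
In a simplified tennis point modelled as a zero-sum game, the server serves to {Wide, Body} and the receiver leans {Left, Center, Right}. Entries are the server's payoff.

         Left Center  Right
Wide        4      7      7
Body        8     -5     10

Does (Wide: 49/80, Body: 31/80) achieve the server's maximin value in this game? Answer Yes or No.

No

Against Left this mix gives (49/80)·4 + (31/80)·8 = 111/20.
Against Center this mix gives (49/80)·7 + (31/80)·(-5) = 47/20.
Against Right this mix gives (49/80)·7 + (31/80)·10 = 653/80.
The receiver will play Center, holding the server to 47/20. Shifting weight toward the row that does better against Center would raise this floor (the equalizing mix achieves 19/4 against both Center and Left), so the proposed strategy is not optimal.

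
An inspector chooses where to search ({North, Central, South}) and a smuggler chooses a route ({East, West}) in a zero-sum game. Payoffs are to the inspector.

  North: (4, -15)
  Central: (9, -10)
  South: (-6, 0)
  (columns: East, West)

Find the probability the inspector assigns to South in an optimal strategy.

Row minima: North → -15, Central → -10, South → -6; maximin = -6.
Column maxima: East → 9, West → 0; minimax = 0.
-6 ≠ 0, so there is no saddle point; optimal play is mixed.
North is strictly dominated by Central, so the inspector never plays it.
On the remaining 2×2 (Central, South vs East, West):
Let the inspector play Central with probability p. Expected payoff against East: 9p + (-6)(1−p) = 15p − 6; against West: (-10)p + 0(1−p) = −10p.
Setting these equal: 15p − 6 = −10p ⇒ 25p = 6 ⇒ p = 6/25, and the value is (15)·(6/25) − 6 = -12/5.
For the smuggler: with q = P(East), equating Central's and South's payoffs gives 19q − 10 = −6q ⇒ q = 2/5.

19/25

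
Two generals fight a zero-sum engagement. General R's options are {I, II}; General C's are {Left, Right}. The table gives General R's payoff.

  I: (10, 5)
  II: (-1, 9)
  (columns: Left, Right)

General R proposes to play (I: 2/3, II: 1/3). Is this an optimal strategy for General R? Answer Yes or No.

Against Left this mix gives (2/3)·10 + (1/3)·(-1) = 19/3.
Against Right this mix gives (2/3)·5 + (1/3)·9 = 19/3.
All of General C's active replies (Left, Right) yield 19/3, and no column does worse for General R. The mix makes General C indifferent and guarantees 19/3, so it is optimal.

Yes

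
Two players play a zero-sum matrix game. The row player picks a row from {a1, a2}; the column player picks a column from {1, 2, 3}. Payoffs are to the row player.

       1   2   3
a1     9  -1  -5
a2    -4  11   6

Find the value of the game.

Row minima: a1 → -5, a2 → -4; maximin = -4.
Column maxima: 1 → 9, 2 → 11, 3 → 6; minimax = 6.
-4 ≠ 6, so there is no saddle point; optimal play is mixed.
2 is strictly dominated by 3 (it gives the row player strictly more in every row), so the column player never plays it.
On the remaining 2×2 (a1, a2 vs 1, 3):
Let the row player play a1 with probability p. Expected payoff against 1: 9p + (-4)(1−p) = 13p − 4; against 3: (-5)p + 6(1−p) = −11p + 6.
Setting these equal: 13p − 4 = −11p + 6 ⇒ 24p = 10 ⇒ p = 5/12, and the value is (13)·(5/12) − 4 = 17/12.
For the column player: with q = P(1), equating a1's and a2's payoffs gives 14q − 5 = −10q + 6 ⇒ q = 11/24.

17/12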